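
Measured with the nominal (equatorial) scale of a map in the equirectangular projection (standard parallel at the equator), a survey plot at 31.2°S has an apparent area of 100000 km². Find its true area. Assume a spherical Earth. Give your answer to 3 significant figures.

85500 km²

For the equirectangular projection with φ₀ = 0 (plate carrée), h = 1 along meridians and k = sec φ along parallels.
Areal scale = h·k = 1 × sec φ; at 31.2°, h = 1.000, k = 1.169, so h·k = 1.169.
True area = apparent / (areal scale) = 100000 / 1.169 ≈ 85500 km².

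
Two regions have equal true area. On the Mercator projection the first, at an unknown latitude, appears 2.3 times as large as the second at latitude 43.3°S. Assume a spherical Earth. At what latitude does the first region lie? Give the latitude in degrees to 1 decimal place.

Mercator areal scale is sec²φ, so apparent-area ratio = sec²φ₁ / sec²φ₂ = cos²φ₂ / cos²φ₁.
cos²φ₂ / cos²φ₁ = 2.3  ⇒  cos φ₁ = cos 43.3° / √2.3 = 0.7278/1.517 = 0.4799.
φ₁ = arccos(0.4799) ≈ 61.3°.

61.3°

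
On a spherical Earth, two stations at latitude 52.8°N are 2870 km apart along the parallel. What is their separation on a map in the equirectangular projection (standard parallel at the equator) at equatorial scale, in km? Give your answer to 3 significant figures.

In the plate carrée (x = Rλ, y = Rφ), meridians are true-scale (h = 1) and parallels are stretched by k = sec φ.
Along the parallel, k = sec 52.8° = 1/0.6046 = 1.654.
Map distance = 2870 × 1.654 ≈ 4750 km.

4750 km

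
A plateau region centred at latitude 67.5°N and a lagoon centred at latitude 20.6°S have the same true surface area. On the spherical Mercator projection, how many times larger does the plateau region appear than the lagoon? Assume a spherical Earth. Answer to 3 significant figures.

On Mercator, area is exaggerated by sec²φ = 1/cos²φ.
At 67.5°: sec²(67.5°) = 1/0.3827² = 6.828.
At 20.6°: sec²(20.6°) = 1/0.9361² = 1.141.
Ratio = 6.828/1.141 = cos²(20.6°)/cos²(67.5°) ≈ 5.98.

5.98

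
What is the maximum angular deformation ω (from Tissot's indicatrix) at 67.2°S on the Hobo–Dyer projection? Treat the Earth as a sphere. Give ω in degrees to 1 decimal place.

The Hobo–Dyer projection is cylindrical equal-area with φ₀ = 37.5°. For cylindrical equal-area with standard parallel φ₀, h = cos φ / cos φ₀ and k = cos φ₀ / cos φ, so h·k = 1.
At 67.2°: h = 0.4885, k = 2.047; principal scales a = 2.047, b = 0.4885.
sin(ω/2) = (a − b)/(a + b) = 1.559/2.536 = 0.6147, so ω = 2 arcsin(0.6147) ≈ 75.9°.

75.9°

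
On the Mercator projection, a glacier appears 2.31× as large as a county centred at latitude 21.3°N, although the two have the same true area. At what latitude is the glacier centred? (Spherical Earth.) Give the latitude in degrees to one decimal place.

52.2°

On Mercator, (apparent₁)/(apparent₂) = sec²φ₁ / sec²φ₂ when true areas are equal.
cos²φ₂ / cos²φ₁ = 2.31  ⇒  cos φ₁ = cos 21.3° / √2.31 = 0.9317/1.520 = 0.6130.
φ₁ = arccos(0.6130) ≈ 52.2°.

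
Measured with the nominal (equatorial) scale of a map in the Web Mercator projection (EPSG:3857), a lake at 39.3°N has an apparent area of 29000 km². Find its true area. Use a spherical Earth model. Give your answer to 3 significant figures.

Mercator is conformal, so the point scale is isotropic: h = k = sec φ = 1/cos φ.
Areal scale = k² = sec²φ = 1/cos²(39.3°) = 1/0.7738² = 1.670.
True area = apparent / (areal scale) = 29000 / 1.670 ≈ 17400 km².

17400 km²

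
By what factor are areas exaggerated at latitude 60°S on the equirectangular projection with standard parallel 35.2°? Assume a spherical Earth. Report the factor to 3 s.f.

1.63

With standard parallel φ₀ = 35.2°, the equirectangular projection gives x = Rλ cos φ₀, y = Rφ, so h = 1 and k = cos 35.2° / cos φ.
Areal scale = h·k = 1 × cos φ₀ / cos φ; at 60°, h = 1.000, k = 1.634, so h·k = 1.634.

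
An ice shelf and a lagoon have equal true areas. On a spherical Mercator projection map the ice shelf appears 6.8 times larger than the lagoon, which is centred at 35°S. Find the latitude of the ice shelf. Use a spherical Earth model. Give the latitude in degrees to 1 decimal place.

Mercator areal scale is sec²φ, so apparent-area ratio = sec²φ₁ / sec²φ₂ = cos²φ₂ / cos²φ₁.
cos²φ₂ / cos²φ₁ = 6.8  ⇒  cos φ₁ = cos 35° / √6.8 = 0.8192/2.608 = 0.3141.
φ₁ = arccos(0.3141) ≈ 71.7°.

71.7°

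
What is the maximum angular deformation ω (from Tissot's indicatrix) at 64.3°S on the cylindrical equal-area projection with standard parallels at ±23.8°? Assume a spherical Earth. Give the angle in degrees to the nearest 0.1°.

For cylindrical equal-area with standard parallel φ₀, h = cos φ / cos φ₀ and k = cos φ₀ / cos φ, so h·k = 1.
At 64.3°: h = 0.4740, k = 2.110; principal scales a = 2.110, b = 0.4740.
sin(ω/2) = (a − b)/(a + b) = 1.636/2.584 = 0.6331, so ω = 2 arcsin(0.6331) ≈ 78.6°.

78.6°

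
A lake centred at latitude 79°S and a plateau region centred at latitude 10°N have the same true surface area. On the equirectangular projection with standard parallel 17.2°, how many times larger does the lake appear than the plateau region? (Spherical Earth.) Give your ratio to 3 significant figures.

With standard parallel φ₀ = 17.2°, the equirectangular projection gives x = Rλ cos φ₀, y = Rφ, so h = 1 and k = cos 17.2° / cos φ.
Areal scale at 79°: h·k = 1.000 × 5.006 = 5.006.
Areal scale at 10°: h·k = 1.000 × 0.9700 = 0.9700.
Ratio = 5.006/0.9700 ≈ 5.16.

5.16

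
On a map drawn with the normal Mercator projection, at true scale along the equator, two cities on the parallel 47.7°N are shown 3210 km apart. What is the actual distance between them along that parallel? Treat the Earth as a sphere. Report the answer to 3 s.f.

Mercator is conformal, so the point scale is isotropic: h = k = sec φ = 1/cos φ.
Along the parallel at 47.7°, map distances are exaggerated by k = sec 47.7° = 1.486.
True distance = 3210 / 1.486 = 3210 × cos 47.7° ≈ 2160 km.

2160 km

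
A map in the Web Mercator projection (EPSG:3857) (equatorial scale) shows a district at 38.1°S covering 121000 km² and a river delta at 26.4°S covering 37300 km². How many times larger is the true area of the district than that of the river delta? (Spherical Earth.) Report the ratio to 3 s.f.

2.50

Since Mercator area scale is 1/cos²φ, the true area equals the apparent area multiplied by cos²φ.
True area of district: 121000 × cos²(38.1°) = 121000 × 0.6193 = 74930 km².
True area of river delta: 37300 × cos²(26.4°) = 37300 × 0.8023 = 29930 km².
Ratio = 74930 / 29930 ≈ 2.50.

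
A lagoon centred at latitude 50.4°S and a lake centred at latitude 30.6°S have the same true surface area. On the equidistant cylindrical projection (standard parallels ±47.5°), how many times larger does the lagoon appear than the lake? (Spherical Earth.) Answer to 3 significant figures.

1.35

With standard parallel φ₀ = 47.5°, the equirectangular projection gives x = Rλ cos φ₀, y = Rφ, so h = 1 and k = cos 47.5° / cos φ.
Areal scale at 50.4°: h·k = 1.000 × 1.060 = 1.060.
Areal scale at 30.6°: h·k = 1.000 × 0.7849 = 0.7849.
Ratio = 1.060/0.7849 ≈ 1.35.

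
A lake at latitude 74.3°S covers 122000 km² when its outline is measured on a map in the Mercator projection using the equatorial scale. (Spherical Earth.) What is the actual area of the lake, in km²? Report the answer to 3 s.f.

For Mercator, h = k = sec φ (a conformal cylindrical projection has a single point scale, 1/cos φ).
Areal scale = k² = sec²φ = 1/cos²(74.3°) = 1/0.2706² = 13.66.
True area = apparent / (areal scale) = 122000 / 13.66 ≈ 8930 km².

8930 km²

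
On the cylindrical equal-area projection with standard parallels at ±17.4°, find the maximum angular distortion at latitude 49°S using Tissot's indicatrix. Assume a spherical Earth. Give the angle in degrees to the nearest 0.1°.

Cylindrical equal-area (φ₀ = 17.4°): h = cos φ / cos 17.4° along meridians, k = cos 17.4° / cos φ along parallels; h·k = 1.
At 49°: h = 0.6875, k = 1.455; principal scales a = 1.455, b = 0.6875.
sin(ω/2) = (a − b)/(a + b) = 0.7670/2.142 = 0.3581, so ω = 2 arcsin(0.3581) ≈ 42.0°.

42.0°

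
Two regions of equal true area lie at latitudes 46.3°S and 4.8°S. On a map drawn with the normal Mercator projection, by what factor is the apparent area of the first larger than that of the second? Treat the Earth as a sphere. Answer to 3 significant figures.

Mercator areal scale is sec²φ.
At 46.3°: sec²(46.3°) = 1/0.6909² = 2.095.
At 4.8°: sec²(4.8°) = 1/0.9965² = 1.007.
Ratio = 2.095/1.007 = cos²(4.8°)/cos²(46.3°) ≈ 2.08.

2.08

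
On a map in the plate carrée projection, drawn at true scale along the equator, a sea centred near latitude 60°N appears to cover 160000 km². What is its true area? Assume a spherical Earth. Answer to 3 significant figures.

80000 km²

Plate carrée maps x = Rλ, y = Rφ. The meridian scale is h = 1 and the parallel scale is k = 1/cos φ = sec φ.
Areal scale = h·k = 1 × sec φ; at 60°, h = 1.000, k = 2.000, so h·k = 2.000.
True area = apparent / (areal scale) = 160000 / 2.000 ≈ 80000 km².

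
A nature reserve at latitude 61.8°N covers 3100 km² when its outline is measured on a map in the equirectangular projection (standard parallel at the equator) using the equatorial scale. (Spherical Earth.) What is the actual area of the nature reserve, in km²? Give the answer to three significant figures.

Plate carrée maps x = Rλ, y = Rφ. The meridian scale is h = 1 and the parallel scale is k = 1/cos φ = sec φ.
Areal scale = h·k = 1 × sec φ; at 61.8°, h = 1.000, k = 2.116, so h·k = 2.116.
True area = apparent / (areal scale) = 3100 / 2.116 ≈ 1460 km².

1460 km²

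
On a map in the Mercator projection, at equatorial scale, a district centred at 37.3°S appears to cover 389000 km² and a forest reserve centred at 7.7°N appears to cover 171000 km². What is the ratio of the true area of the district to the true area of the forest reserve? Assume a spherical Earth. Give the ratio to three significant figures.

1.47

Since Mercator area scale is 1/cos²φ, the true area equals the apparent area multiplied by cos²φ.
True area of district: 389000 × cos²(37.3°) = 389000 × 0.6328 = 246200 km².
True area of forest reserve: 171000 × cos²(7.7°) = 171000 × 0.9820 = 167900 km².
Ratio = 246200 / 167900 ≈ 1.47.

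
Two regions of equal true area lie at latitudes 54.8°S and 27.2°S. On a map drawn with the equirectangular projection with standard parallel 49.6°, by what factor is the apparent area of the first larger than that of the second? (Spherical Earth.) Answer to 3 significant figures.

The equidistant cylindrical projection with φ₀ = 49.6° has h = 1 (meridians true) and k = cos φ₀ / cos φ along parallels.
Areal scale at 54.8°: h·k = 1.000 × 1.124 = 1.124.
Areal scale at 27.2°: h·k = 1.000 × 0.7287 = 0.7287.
Ratio = 1.124/0.7287 ≈ 1.54.

1.54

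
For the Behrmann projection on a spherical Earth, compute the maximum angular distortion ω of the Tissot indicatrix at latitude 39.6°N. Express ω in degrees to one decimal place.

The Behrmann projection is cylindrical equal-area with φ₀ = 30°. Cylindrical equal-area (φ₀ = 30°): h = cos φ / cos 30° along meridians, k = cos 30° / cos φ along parallels; h·k = 1.
At 39.6°: h = 0.8897, k = 1.124; principal scales a = 1.124, b = 0.8897.
sin(ω/2) = (a − b)/(a + b) = 0.2342/2.014 = 0.1163, so ω = 2 arcsin(0.1163) ≈ 13.4°.

13.4°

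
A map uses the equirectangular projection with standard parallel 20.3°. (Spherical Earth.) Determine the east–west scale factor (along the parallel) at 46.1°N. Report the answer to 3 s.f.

1.35

With standard parallel φ₀ = 20.3°, the equirectangular projection gives x = Rλ cos φ₀, y = Rφ, so h = 1 and k = cos 20.3° / cos φ.
k = cos 20.3° / cos 46.1° = 0.9379/0.6934 = 1.353.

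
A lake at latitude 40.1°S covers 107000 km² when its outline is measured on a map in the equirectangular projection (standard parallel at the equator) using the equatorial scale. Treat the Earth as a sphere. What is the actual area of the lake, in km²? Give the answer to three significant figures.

In the plate carrée (x = Rλ, y = Rφ), meridians are true-scale (h = 1) and parallels are stretched by k = sec φ.
Areal scale = h·k = 1 × sec φ; at 40.1°, h = 1.000, k = 1.307, so h·k = 1.307.
True area = apparent / (areal scale) = 107000 / 1.307 ≈ 81800 km².

81800 km²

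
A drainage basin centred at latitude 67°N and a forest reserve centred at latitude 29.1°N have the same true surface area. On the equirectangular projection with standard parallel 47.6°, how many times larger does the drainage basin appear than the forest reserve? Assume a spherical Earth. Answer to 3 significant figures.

2.24

In the equirectangular projection with standard parallel φ₀ = 47.6° (x = Rλ cos φ₀, y = Rφ), meridians are true-scale (h = 1) and the parallel scale is k = cos φ₀ / cos φ.
Areal scale at 67°: h·k = 1.000 × 1.726 = 1.726.
Areal scale at 29.1°: h·k = 1.000 × 0.7717 = 0.7717.
Ratio = 1.726/0.7717 ≈ 2.24.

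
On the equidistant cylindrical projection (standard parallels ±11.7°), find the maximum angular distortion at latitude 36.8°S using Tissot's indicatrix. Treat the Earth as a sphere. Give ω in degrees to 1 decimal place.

With standard parallel φ₀ = 11.7°, the equirectangular projection gives x = Rλ cos φ₀, y = Rφ, so h = 1 and k = cos 11.7° / cos φ.
At 36.8°: h = 1.000, k = 1.223; principal scales a = 1.223, b = 1.000.
sin(ω/2) = (a − b)/(a + b) = 0.2229/2.223 = 0.1003, so ω = 2 arcsin(0.1003) ≈ 11.5°.

11.5°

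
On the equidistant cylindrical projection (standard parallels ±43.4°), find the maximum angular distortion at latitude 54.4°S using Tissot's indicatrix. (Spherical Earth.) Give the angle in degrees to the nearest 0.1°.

The equidistant cylindrical projection with φ₀ = 43.4° has h = 1 (meridians true) and k = cos φ₀ / cos φ along parallels.
At 54.4°: h = 1.000, k = 1.248; principal scales a = 1.248, b = 1.000.
sin(ω/2) = (a − b)/(a + b) = 0.2481/2.248 = 0.1104, so ω = 2 arcsin(0.1104) ≈ 12.7°.

12.7°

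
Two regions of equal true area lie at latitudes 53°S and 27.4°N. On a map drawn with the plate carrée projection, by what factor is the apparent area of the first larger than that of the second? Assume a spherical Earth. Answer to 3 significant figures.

Plate carrée maps x = Rλ, y = Rφ. The meridian scale is h = 1 and the parallel scale is k = 1/cos φ = sec φ.
Areal scale at 53°: h·k = 1.000 × 1.662 = 1.662.
Areal scale at 27.4°: h·k = 1.000 × 1.126 = 1.126.
Ratio = 1.662/1.126 ≈ 1.48.

1.48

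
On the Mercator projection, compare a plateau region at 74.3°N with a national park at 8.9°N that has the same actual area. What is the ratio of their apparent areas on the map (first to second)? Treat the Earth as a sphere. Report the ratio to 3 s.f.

13.3

Mercator is conformal with k = sec φ, so areal scale = k² = sec²φ.
At 74.3°: sec²(74.3°) = 1/0.2706² = 13.66.
At 8.9°: sec²(8.9°) = 1/0.9880² = 1.025.
Ratio = 13.66/1.025 = cos²(8.9°)/cos²(74.3°) ≈ 13.3.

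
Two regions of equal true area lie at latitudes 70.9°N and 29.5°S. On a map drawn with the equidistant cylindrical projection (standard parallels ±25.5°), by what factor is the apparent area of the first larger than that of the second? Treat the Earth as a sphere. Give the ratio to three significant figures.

2.66

In the equirectangular projection with standard parallel φ₀ = 25.5° (x = Rλ cos φ₀, y = Rφ), meridians are true-scale (h = 1) and the parallel scale is k = cos φ₀ / cos φ.
Areal scale at 70.9°: h·k = 1.000 × 2.758 = 2.758.
Areal scale at 29.5°: h·k = 1.000 × 1.037 = 1.037.
Ratio = 2.758/1.037 ≈ 2.66.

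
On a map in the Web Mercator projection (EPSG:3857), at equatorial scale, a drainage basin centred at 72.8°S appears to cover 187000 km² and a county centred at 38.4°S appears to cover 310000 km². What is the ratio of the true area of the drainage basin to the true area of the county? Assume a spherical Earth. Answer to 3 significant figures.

On Mercator the areal scale is sec²φ, so true area = apparent × cos²φ.
True area of drainage basin: 187000 × cos²(72.8°) = 187000 × 0.08744 = 16350 km².
True area of county: 310000 × cos²(38.4°) = 310000 × 0.6142 = 190400 km².
Ratio = 16350 / 190400 ≈ 0.0859.

0.0859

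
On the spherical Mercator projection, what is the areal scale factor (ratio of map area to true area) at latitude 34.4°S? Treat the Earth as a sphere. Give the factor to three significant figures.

1.47

For Mercator, h = k = sec φ (a conformal cylindrical projection has a single point scale, 1/cos φ).
Areal scale = k² = sec²φ = 1/cos²(34.4°) = 1/0.8251² = 1.469.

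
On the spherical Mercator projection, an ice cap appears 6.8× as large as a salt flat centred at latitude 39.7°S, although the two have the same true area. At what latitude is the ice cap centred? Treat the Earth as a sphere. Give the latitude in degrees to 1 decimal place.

72.8°

On Mercator, (apparent₁)/(apparent₂) = sec²φ₁ / sec²φ₂ when true areas are equal.
cos²φ₂ / cos²φ₁ = 6.8  ⇒  cos φ₁ = cos 39.7° / √6.8 = 0.7694/2.608 = 0.2951.
φ₁ = arccos(0.2951) ≈ 72.8°.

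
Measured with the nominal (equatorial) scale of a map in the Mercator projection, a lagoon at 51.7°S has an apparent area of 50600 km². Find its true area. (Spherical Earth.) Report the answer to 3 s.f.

19400 km²

Mercator is conformal, so the point scale is isotropic: h = k = sec φ = 1/cos φ.
Areal scale = k² = sec²φ = 1/cos²(51.7°) = 1/0.6198² = 2.603.
True area = apparent / (areal scale) = 50600 / 2.603 ≈ 19400 km².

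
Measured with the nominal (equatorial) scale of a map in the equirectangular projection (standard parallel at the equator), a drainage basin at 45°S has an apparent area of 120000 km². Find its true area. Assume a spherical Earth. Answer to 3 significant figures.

For the equirectangular projection with φ₀ = 0 (plate carrée), h = 1 along meridians and k = sec φ along parallels.
Areal scale = h·k = 1 × sec φ; at 45°, h = 1.000, k = 1.414, so h·k = 1.414.
True area = apparent / (areal scale) = 120000 / 1.414 ≈ 84900 km².

84900 km²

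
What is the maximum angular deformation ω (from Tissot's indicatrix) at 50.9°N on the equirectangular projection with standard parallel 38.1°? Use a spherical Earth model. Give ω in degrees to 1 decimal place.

With standard parallel φ₀ = 38.1°, the equirectangular projection gives x = Rλ cos φ₀, y = Rφ, so h = 1 and k = cos 38.1° / cos φ.
At 50.9°: h = 1.000, k = 1.248; principal scales a = 1.248, b = 1.000.
sin(ω/2) = (a − b)/(a + b) = 0.2478/2.248 = 0.1102, so ω = 2 arcsin(0.1102) ≈ 12.7°.

12.7°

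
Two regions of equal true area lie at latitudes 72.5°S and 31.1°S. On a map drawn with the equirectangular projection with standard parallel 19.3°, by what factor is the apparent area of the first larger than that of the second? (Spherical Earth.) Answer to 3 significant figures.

2.85

With standard parallel φ₀ = 19.3°, the equirectangular projection gives x = Rλ cos φ₀, y = Rφ, so h = 1 and k = cos 19.3° / cos φ.
Areal scale at 72.5°: h·k = 1.000 × 3.139 = 3.139.
Areal scale at 31.1°: h·k = 1.000 × 1.102 = 1.102.
Ratio = 3.139/1.102 ≈ 2.85.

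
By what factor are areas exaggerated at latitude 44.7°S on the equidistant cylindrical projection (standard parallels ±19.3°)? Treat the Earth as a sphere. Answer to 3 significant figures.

1.33

The equidistant cylindrical projection with φ₀ = 19.3° has h = 1 (meridians true) and k = cos φ₀ / cos φ along parallels.
Areal scale = h·k = 1 × cos φ₀ / cos φ; at 44.7°, h = 1.000, k = 1.328, so h·k = 1.328.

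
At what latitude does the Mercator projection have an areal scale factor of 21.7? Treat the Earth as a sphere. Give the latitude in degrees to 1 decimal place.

77.6°

Mercator areal scale is sec²φ.
sec²φ = 21.7  ⇒  cos²φ = 0.04608  ⇒  cos φ = 0.2147.
φ = arccos(0.2147) ≈ 77.6°.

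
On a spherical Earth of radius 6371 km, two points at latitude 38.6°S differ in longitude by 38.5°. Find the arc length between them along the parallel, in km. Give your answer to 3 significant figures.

Arc length along a parallel = R cos φ · Δλ (with Δλ in radians).
= 6371 × cos 38.6° × (38.5° × π/180) = 6371 × 0.7815 × 0.6720 ≈ 3350 km.

3350 km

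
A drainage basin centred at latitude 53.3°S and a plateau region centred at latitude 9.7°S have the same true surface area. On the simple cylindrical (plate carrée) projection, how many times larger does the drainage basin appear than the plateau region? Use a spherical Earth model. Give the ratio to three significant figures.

1.65

In the plate carrée (x = Rλ, y = Rφ), meridians are true-scale (h = 1) and parallels are stretched by k = sec φ.
Areal scale at 53.3°: h·k = 1.000 × 1.673 = 1.673.
Areal scale at 9.7°: h·k = 1.000 × 1.015 = 1.015.
Ratio = 1.673/1.015 ≈ 1.65.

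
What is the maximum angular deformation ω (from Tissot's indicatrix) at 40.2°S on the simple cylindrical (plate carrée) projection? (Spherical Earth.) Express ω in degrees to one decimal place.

In the plate carrée (x = Rλ, y = Rφ), meridians are true-scale (h = 1) and parallels are stretched by k = sec φ.
At 40.2°: h = 1.000, k = 1.309; principal scales a = 1.309, b = 1.000.
sin(ω/2) = (a − b)/(a + b) = 0.3093/2.309 = 0.1339, so ω = 2 arcsin(0.1339) ≈ 15.4°.

15.4°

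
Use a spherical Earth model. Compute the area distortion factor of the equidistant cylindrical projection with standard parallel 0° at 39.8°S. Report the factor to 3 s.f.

1.30

In the plate carrée (x = Rλ, y = Rφ), meridians are true-scale (h = 1) and parallels are stretched by k = sec φ.
Areal scale = h·k = 1 × sec φ; at 39.8°, h = 1.000, k = 1.302, so h·k = 1.302.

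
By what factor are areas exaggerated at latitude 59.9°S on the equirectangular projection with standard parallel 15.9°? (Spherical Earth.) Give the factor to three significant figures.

1.92

With standard parallel φ₀ = 15.9°, the equirectangular projection gives x = Rλ cos φ₀, y = Rφ, so h = 1 and k = cos 15.9° / cos φ.
Areal scale = h·k = 1 × cos φ₀ / cos φ; at 59.9°, h = 1.000, k = 1.918, so h·k = 1.918.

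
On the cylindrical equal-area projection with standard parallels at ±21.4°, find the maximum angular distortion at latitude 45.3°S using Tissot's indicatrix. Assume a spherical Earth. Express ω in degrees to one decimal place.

31.7°

A cylindrical equal-area projection with standard parallel φ₀ has meridian scale h = cos φ / cos φ₀ and parallel scale k = cos φ₀ / cos φ (so areas are preserved, h·k = 1).
At 45.3°: h = 0.7555, k = 1.324; principal scales a = 1.324, b = 0.7555.
sin(ω/2) = (a − b)/(a + b) = 0.5682/2.079 = 0.2733, so ω = 2 arcsin(0.2733) ≈ 31.7°.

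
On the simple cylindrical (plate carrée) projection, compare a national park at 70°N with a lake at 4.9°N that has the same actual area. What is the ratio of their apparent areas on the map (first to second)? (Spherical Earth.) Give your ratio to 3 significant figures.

2.91

In the plate carrée (x = Rλ, y = Rφ), meridians are true-scale (h = 1) and parallels are stretched by k = sec φ.
Areal scale at 70°: h·k = 1.000 × 2.924 = 2.924.
Areal scale at 4.9°: h·k = 1.000 × 1.004 = 1.004.
Ratio = 2.924/1.004 ≈ 2.91.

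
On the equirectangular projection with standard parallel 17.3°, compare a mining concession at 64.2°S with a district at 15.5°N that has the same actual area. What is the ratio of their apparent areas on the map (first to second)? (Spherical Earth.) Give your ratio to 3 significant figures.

With standard parallel φ₀ = 17.3°, the equirectangular projection gives x = Rλ cos φ₀, y = Rφ, so h = 1 and k = cos 17.3° / cos φ.
Areal scale at 64.2°: h·k = 1.000 × 2.194 = 2.194.
Areal scale at 15.5°: h·k = 1.000 × 0.9908 = 0.9908.
Ratio = 2.194/0.9908 ≈ 2.21.

2.21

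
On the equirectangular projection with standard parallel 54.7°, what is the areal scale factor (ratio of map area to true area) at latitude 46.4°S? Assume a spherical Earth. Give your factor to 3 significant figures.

With standard parallel φ₀ = 54.7°, the equirectangular projection gives x = Rλ cos φ₀, y = Rφ, so h = 1 and k = cos 54.7° / cos φ.
Areal scale = h·k = 1 × cos φ₀ / cos φ; at 46.4°, h = 1.000, k = 0.8379, so h·k = 0.8379.

0.838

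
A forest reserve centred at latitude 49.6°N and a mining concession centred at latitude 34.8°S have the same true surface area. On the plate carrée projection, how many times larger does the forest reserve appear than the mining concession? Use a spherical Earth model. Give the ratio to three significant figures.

For the equirectangular projection with φ₀ = 0 (plate carrée), h = 1 along meridians and k = sec φ along parallels.
Areal scale at 49.6°: h·k = 1.000 × 1.543 = 1.543.
Areal scale at 34.8°: h·k = 1.000 × 1.218 = 1.218.
Ratio = 1.543/1.218 ≈ 1.27.

1.27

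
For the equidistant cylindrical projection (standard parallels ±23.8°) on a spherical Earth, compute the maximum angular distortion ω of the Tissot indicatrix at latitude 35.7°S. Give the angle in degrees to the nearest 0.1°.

The equidistant cylindrical projection with φ₀ = 23.8° has h = 1 (meridians true) and k = cos φ₀ / cos φ along parallels.
At 35.7°: h = 1.000, k = 1.127; principal scales a = 1.127, b = 1.000.
sin(ω/2) = (a − b)/(a + b) = 0.1267/2.127 = 0.05957, so ω = 2 arcsin(0.05957) ≈ 6.8°.

6.8°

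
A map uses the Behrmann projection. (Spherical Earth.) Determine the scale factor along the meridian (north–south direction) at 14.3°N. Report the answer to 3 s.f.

1.12

Behrmann is a cylindrical equal-area projection with standard parallels at ±30°. A cylindrical equal-area projection with standard parallel φ₀ has meridian scale h = cos φ / cos φ₀ and parallel scale k = cos φ₀ / cos φ (so areas are preserved, h·k = 1).
h = cos 14.3° / cos 30° = 0.9690/0.8660 = 1.119.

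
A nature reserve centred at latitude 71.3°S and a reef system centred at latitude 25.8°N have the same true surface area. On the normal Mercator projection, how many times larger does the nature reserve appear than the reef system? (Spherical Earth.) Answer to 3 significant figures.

On Mercator, area is exaggerated by sec²φ = 1/cos²φ.
At 71.3°: sec²(71.3°) = 1/0.3206² = 9.728.
At 25.8°: sec²(25.8°) = 1/0.9003² = 1.234.
Ratio = 9.728/1.234 = cos²(25.8°)/cos²(71.3°) ≈ 7.89.

7.89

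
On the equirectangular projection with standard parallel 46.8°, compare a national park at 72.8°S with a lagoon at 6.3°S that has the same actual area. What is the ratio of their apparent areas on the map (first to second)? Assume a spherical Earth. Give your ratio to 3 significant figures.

3.36

In the equirectangular projection with standard parallel φ₀ = 46.8° (x = Rλ cos φ₀, y = Rφ), meridians are true-scale (h = 1) and the parallel scale is k = cos φ₀ / cos φ.
Areal scale at 72.8°: h·k = 1.000 × 2.315 = 2.315.
Areal scale at 6.3°: h·k = 1.000 × 0.6887 = 0.6887.
Ratio = 2.315/0.6887 ≈ 3.36.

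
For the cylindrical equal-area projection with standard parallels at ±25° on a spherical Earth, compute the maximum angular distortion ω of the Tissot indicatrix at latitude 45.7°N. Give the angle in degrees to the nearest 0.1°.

For cylindrical equal-area with standard parallel φ₀, h = cos φ / cos φ₀ and k = cos φ₀ / cos φ, so h·k = 1.
At 45.7°: h = 0.7706, k = 1.298; principal scales a = 1.298, b = 0.7706.
sin(ω/2) = (a − b)/(a + b) = 0.5270/2.068 = 0.2548, so ω = 2 arcsin(0.2548) ≈ 29.5°.

29.5°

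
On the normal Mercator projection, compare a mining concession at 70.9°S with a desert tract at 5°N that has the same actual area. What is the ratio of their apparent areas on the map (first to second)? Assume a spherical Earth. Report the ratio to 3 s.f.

9.27

Mercator areal scale is sec²φ.
At 70.9°: sec²(70.9°) = 1/0.3272² = 9.340.
At 5°: sec²(5°) = 1/0.9962² = 1.008.
Ratio = 9.340/1.008 = cos²(5°)/cos²(70.9°) ≈ 9.27.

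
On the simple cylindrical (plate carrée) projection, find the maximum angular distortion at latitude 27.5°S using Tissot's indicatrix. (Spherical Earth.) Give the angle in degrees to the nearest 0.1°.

For the equirectangular projection with φ₀ = 0 (plate carrée), h = 1 along meridians and k = sec φ along parallels.
At 27.5°: h = 1.000, k = 1.127; principal scales a = 1.127, b = 1.000.
sin(ω/2) = (a − b)/(a + b) = 0.1274/2.127 = 0.05988, so ω = 2 arcsin(0.05988) ≈ 6.9°.

6.9°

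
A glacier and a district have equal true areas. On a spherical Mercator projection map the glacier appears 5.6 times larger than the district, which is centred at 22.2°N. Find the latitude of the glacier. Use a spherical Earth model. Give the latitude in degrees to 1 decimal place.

67.0°

On Mercator, (apparent₁)/(apparent₂) = sec²φ₁ / sec²φ₂ when true areas are equal.
cos²φ₂ / cos²φ₁ = 5.6  ⇒  cos φ₁ = cos 22.2° / √5.6 = 0.9259/2.366 = 0.3913.
φ₁ = arccos(0.3913) ≈ 67.0°.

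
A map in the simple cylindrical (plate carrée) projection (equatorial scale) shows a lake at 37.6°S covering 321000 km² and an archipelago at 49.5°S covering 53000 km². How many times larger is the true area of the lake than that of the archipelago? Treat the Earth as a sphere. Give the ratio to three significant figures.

On the plate carrée, areal scale = h·k = 1 × sec φ, so true area = apparent × cos φ.
True area of lake: 321000 × cos(37.6°) = 321000 × 0.7923 = 254300 km².
True area of archipelago: 53000 × cos(49.5°) = 53000 × 0.6494 = 34420 km².
Ratio = 254300 / 34420 ≈ 7.39.

7.39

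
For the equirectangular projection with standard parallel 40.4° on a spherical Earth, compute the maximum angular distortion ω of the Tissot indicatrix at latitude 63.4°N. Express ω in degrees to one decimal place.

In the equirectangular projection with standard parallel φ₀ = 40.4° (x = Rλ cos φ₀, y = Rφ), meridians are true-scale (h = 1) and the parallel scale is k = cos φ₀ / cos φ.
At 63.4°: h = 1.000, k = 1.701; principal scales a = 1.701, b = 1.000.
sin(ω/2) = (a − b)/(a + b) = 0.7008/2.701 = 0.2595, so ω = 2 arcsin(0.2595) ≈ 30.1°.

30.1°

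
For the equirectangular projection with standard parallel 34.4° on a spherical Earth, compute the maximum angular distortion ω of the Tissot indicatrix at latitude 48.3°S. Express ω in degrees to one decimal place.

With standard parallel φ₀ = 34.4°, the equirectangular projection gives x = Rλ cos φ₀, y = Rφ, so h = 1 and k = cos 34.4° / cos φ.
At 48.3°: h = 1.000, k = 1.240; principal scales a = 1.240, b = 1.000.
sin(ω/2) = (a − b)/(a + b) = 0.2403/2.240 = 0.1073, so ω = 2 arcsin(0.1073) ≈ 12.3°.

12.3°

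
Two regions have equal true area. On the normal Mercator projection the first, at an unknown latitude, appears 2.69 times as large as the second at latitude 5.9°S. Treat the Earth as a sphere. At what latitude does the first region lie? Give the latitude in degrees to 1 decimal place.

For equal true areas on Mercator, apparent areas scale as sec²φ, so the ratio is cos²φ₂ / cos²φ₁.
cos²φ₂ / cos²φ₁ = 2.69  ⇒  cos φ₁ = cos 5.9° / √2.69 = 0.9947/1.640 = 0.6065.
φ₁ = arccos(0.6065) ≈ 52.7°.

52.7°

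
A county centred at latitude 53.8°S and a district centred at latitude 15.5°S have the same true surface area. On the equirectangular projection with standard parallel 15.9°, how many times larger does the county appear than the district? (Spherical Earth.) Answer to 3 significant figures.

1.63

The equidistant cylindrical projection with φ₀ = 15.9° has h = 1 (meridians true) and k = cos φ₀ / cos φ along parallels.
Areal scale at 53.8°: h·k = 1.000 × 1.628 = 1.628.
Areal scale at 15.5°: h·k = 1.000 × 0.9980 = 0.9980.
Ratio = 1.628/0.9980 ≈ 1.63.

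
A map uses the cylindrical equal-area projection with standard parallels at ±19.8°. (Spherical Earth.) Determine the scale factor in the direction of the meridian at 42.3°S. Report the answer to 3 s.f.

A cylindrical equal-area projection with standard parallel φ₀ has meridian scale h = cos φ / cos φ₀ and parallel scale k = cos φ₀ / cos φ (so areas are preserved, h·k = 1).
h = cos 42.3° / cos 19.8° = 0.7396/0.9409 = 0.7861.

0.786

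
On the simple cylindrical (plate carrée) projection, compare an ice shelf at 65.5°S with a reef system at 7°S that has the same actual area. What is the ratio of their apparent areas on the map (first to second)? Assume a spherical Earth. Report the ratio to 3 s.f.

In the plate carrée (x = Rλ, y = Rφ), meridians are true-scale (h = 1) and parallels are stretched by k = sec φ.
Areal scale at 65.5°: h·k = 1.000 × 2.411 = 2.411.
Areal scale at 7°: h·k = 1.000 × 1.008 = 1.008.
Ratio = 2.411/1.008 ≈ 2.39.

2.39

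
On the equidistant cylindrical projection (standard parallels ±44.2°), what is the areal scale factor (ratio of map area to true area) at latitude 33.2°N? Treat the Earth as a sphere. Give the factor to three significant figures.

0.857

The equidistant cylindrical projection with φ₀ = 44.2° has h = 1 (meridians true) and k = cos φ₀ / cos φ along parallels.
Areal scale = h·k = 1 × cos φ₀ / cos φ; at 33.2°, h = 1.000, k = 0.8568, so h·k = 0.8568.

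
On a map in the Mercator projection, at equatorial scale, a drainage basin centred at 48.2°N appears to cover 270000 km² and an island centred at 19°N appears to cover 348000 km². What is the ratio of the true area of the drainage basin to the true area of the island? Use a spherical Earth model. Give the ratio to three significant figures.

Since Mercator area scale is 1/cos²φ, the true area equals the apparent area multiplied by cos²φ.
True area of drainage basin: 270000 × cos²(48.2°) = 270000 × 0.4443 = 120000 km².
True area of island: 348000 × cos²(19°) = 348000 × 0.8940 = 311100 km².
Ratio = 120000 / 311100 ≈ 0.386.

0.386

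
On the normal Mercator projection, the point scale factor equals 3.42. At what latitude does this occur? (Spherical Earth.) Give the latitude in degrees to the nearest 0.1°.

Mercator scale is k = sec φ = 1/cos φ.
1/cos φ = 3.42  ⇒  cos φ = 0.2924  ⇒  φ = arccos(0.2924) ≈ 73.0°.

73.0°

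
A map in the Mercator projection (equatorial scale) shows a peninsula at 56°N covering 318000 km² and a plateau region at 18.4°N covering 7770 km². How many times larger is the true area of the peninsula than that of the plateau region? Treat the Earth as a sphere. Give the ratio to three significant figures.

14.2

Since Mercator area scale is 1/cos²φ, the true area equals the apparent area multiplied by cos²φ.
True area of peninsula: 318000 × cos²(56°) = 318000 × 0.3127 = 99440 km².
True area of plateau region: 7770 × cos²(18.4°) = 7770 × 0.9004 = 6996 km².
Ratio = 99440 / 6996 ≈ 14.2.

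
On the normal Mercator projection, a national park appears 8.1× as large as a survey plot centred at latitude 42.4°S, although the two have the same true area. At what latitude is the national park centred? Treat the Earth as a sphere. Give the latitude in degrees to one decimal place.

For equal true areas on Mercator, apparent areas scale as sec²φ, so the ratio is cos²φ₂ / cos²φ₁.
cos²φ₂ / cos²φ₁ = 8.1  ⇒  cos φ₁ = cos 42.4° / √8.1 = 0.7385/2.846 = 0.2595.
φ₁ = arccos(0.2595) ≈ 75.0°.

75.0°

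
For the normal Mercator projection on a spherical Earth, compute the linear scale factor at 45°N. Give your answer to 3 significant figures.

The Mercator projection is conformal; its linear scale factor is the same in every direction and equals sec φ = 1/cos φ.
k = 1/cos 45° = 1/0.7071 = 1.414.

1.41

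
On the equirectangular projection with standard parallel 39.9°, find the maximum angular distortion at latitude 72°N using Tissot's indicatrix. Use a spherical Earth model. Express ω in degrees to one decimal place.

50.4°

In the equirectangular projection with standard parallel φ₀ = 39.9° (x = Rλ cos φ₀, y = Rφ), meridians are true-scale (h = 1) and the parallel scale is k = cos φ₀ / cos φ.
At 72°: h = 1.000, k = 2.483; principal scales a = 2.483, b = 1.000.
sin(ω/2) = (a − b)/(a + b) = 1.483/3.483 = 0.4257, so ω = 2 arcsin(0.4257) ≈ 50.4°.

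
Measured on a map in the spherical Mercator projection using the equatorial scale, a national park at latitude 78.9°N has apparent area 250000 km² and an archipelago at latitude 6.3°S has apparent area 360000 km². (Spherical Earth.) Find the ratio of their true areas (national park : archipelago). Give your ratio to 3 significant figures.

0.0261

Since Mercator area scale is 1/cos²φ, the true area equals the apparent area multiplied by cos²φ.
True area of national park: 250000 × cos²(78.9°) = 250000 × 0.03706 = 9266 km².
True area of archipelago: 360000 × cos²(6.3°) = 360000 × 0.9880 = 355700 km².
Ratio = 9266 / 355700 ≈ 0.0261.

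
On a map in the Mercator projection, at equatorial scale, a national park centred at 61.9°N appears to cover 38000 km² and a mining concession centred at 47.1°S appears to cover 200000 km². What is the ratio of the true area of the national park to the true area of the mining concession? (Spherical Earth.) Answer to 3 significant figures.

0.0910

Mercator's areal exaggeration is sec²φ; hence true area = (apparent area) · cos²φ.
True area of national park: 38000 × cos²(61.9°) = 38000 × 0.2219 = 8430 km².
True area of mining concession: 200000 × cos²(47.1°) = 200000 × 0.4634 = 92680 km².
Ratio = 8430 / 92680 ≈ 0.0910.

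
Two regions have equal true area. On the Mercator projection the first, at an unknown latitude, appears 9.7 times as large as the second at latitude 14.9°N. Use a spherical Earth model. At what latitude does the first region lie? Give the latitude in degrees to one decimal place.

On Mercator, (apparent₁)/(apparent₂) = sec²φ₁ / sec²φ₂ when true areas are equal.
cos²φ₂ / cos²φ₁ = 9.7  ⇒  cos φ₁ = cos 14.9° / √9.7 = 0.9664/3.114 = 0.3103.
φ₁ = arccos(0.3103) ≈ 71.9°.

71.9°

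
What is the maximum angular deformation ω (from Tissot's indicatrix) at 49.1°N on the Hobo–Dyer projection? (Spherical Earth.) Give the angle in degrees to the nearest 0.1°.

Hobo–Dyer is a cylindrical equal-area projection with standard parallels at ±37.5°. For cylindrical equal-area with standard parallel φ₀, h = cos φ / cos φ₀ and k = cos φ₀ / cos φ, so h·k = 1.
At 49.1°: h = 0.8253, k = 1.212; principal scales a = 1.212, b = 0.8253.
sin(ω/2) = (a − b)/(a + b) = 0.3864/2.037 = 0.1897, so ω = 2 arcsin(0.1897) ≈ 21.9°.

21.9°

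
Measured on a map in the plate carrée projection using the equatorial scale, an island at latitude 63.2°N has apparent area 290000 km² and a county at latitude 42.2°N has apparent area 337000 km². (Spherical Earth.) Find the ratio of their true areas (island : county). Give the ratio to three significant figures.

Plate carrée has h = 1 and k = sec φ, giving areal scale sec φ; true area = (apparent area) · cos φ.
True area of island: 290000 × cos(63.2°) = 290000 × 0.4509 = 130800 km².
True area of county: 337000 × cos(42.2°) = 337000 × 0.7408 = 249700 km².
Ratio = 130800 / 249700 ≈ 0.524.

0.524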